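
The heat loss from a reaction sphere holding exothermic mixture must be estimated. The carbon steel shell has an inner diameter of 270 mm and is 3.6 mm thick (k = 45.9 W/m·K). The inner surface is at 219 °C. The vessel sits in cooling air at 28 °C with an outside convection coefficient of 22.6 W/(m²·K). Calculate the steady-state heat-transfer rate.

For a spherical shell R = (1/r₁ − 1/r₂)/(4πk); film R = 1/(h·4πr²). In series:
R_carbon steel shell = (1/0.135 − 1/0.1386)/(4π×45.9) = 3.336×10^-4 K/W
R_outer film = 1/(h·4πr_o²) = 1/(22.6×4π×0.1386²) = 0.1833 K/W
R_total = 0.1836 K/W
Q = ΔT/R_total = 191/0.1836

Q ≈ 1040 W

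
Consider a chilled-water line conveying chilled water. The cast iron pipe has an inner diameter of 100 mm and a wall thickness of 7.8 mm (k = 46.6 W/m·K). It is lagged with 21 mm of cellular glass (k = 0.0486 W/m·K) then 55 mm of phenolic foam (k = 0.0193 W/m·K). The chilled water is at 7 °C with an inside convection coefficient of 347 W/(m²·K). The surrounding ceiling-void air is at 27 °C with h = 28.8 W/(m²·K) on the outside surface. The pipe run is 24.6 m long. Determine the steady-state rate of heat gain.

Q ≈ 90.6 W

For a radial system each layer contributes R = ln(r_out/r_in)/(2πkL); films add R = 1/(hA).
R_inner film = 1/(h_i·2πr₁L) = 1/(347×2π×0.05×24.6) = 3.729×10^-4 K/W
R_cast iron pipe wall = ln(57.8/50)/(2π×46.6×24.6) = 2.013×10^-5 K/W
R_cellular glass = ln(78.8/57.8)/(2π×0.0486×24.6) = 0.04126 K/W
R_phenolic foam = ln(133.8/78.8)/(2π×0.0193×24.6) = 0.1775 K/W
R_outer film = 1/(h_o·2πr_oL) = 1/(28.8×2π×0.1338×24.6) = 0.001679 K/W
R_total = 0.2208 K/W
Q = ΔT/R_total = 20/0.2208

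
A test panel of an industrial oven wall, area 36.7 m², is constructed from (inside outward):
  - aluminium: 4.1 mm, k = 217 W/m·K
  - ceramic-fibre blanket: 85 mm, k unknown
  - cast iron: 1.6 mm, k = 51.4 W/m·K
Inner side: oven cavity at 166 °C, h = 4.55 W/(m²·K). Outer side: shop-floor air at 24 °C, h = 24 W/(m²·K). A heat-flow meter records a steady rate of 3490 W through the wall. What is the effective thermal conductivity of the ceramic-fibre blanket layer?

k ≈ 0.069 W/(m·K)

Using the resistance-network approach (series):
R_inner film = 1/(h_i·A) = 1/(4.55×36.7) = 0.005989 K/W
R_aluminium = L/(kA) = 0.0041/(217×36.7) = 5.148×10^-7 K/W
R_cast iron = L/(kA) = 0.0016/(51.4×36.7) = 8.482×10^-7 K/W
R_outer film = 1/(h_o·A) = 1/(24×36.7) = 0.001135 K/W
Sum of known resistances R_other = 0.007125 K/W
Total R = ΔT/Q = 142/3490 = 0.04069 K/W
R_ceramic-fibre blanket = R_total − R_other = 0.03356 K/W
k = L/(R·A) = 0.085/(0.03356×36.7)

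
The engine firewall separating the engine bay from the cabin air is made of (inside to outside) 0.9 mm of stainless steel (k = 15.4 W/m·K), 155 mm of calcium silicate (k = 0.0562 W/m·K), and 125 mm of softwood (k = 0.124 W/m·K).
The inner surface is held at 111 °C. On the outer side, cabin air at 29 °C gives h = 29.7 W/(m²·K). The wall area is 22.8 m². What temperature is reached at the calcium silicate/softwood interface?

Series thermal resistances:
R_stainless steel = L/(kA) = 0.0009/(15.4×22.8) = 2.563×10^-6 K/W
R_calcium silicate = L/(kA) = 0.155/(0.0562×22.8) = 0.121 K/W
R_softwood = L/(kA) = 0.125/(0.124×22.8) = 0.04421 K/W
R_outer film = 1/(h_o·A) = 1/(29.7×22.8) = 0.001477 K/W
R_total = 0.1667 K/W;  Q = ΔT/R_total = 82/0.1667 = 492 W
T_interface = T_inner − Q·ΣR(inner→interface) = 111 − 492×0.121

T ≈ 51.5 °C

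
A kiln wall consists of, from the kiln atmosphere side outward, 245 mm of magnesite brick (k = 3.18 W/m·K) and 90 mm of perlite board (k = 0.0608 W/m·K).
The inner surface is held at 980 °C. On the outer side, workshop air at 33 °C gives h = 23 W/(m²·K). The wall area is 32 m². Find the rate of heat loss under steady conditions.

Using the resistance-network approach (series):
R_magnesite brick = L/(kA) = 0.245/(3.18×32) = 0.002408 K/W
R_perlite board = L/(kA) = 0.09/(0.0608×32) = 0.04626 K/W
R_outer film = 1/(h_o·A) = 1/(23×32) = 0.001359 K/W
R_total = 0.05002 K/W
Q = ΔT / R_total = 947 / 0.05002

Q ≈ 18900 W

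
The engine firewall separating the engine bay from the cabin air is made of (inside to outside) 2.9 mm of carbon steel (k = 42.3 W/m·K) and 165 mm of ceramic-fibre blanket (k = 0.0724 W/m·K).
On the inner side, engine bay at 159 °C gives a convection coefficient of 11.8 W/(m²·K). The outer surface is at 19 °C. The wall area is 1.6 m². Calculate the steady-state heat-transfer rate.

Treating each layer as a thermal resistance in series:
R_inner film = 1/(h_i·A) = 1/(11.8×1.6) = 0.05297 K/W
R_carbon steel = L/(kA) = 0.0029/(42.3×1.6) = 4.285×10^-5 K/W
R_ceramic-fibre blanket = L/(kA) = 0.165/(0.0724×1.6) = 1.424 K/W
R_total = 1.477 K/W
Q = ΔT / R_total = 140 / 1.477

Q ≈ 94.8 W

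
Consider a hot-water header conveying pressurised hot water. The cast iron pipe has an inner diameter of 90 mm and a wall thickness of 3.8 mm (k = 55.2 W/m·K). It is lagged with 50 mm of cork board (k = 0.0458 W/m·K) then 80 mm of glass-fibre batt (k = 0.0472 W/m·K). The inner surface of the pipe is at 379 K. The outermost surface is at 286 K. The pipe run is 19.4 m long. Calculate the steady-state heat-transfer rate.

Q ≈ 405 W

For a radial system each layer contributes R = ln(r_out/r_in)/(2πkL); films add R = 1/(hA).
R_cast iron pipe wall = ln(48.8/45)/(2π×55.2×19.4) = 1.205×10^-5 K/W
R_cork board = ln(98.8/48.8)/(2π×0.0458×19.4) = 0.1263 K/W
R_glass-fibre batt = ln(178.8/98.8)/(2π×0.0472×19.4) = 0.1031 K/W
R_total = 0.2295 K/W
Q = ΔT/R_total = 93/0.2295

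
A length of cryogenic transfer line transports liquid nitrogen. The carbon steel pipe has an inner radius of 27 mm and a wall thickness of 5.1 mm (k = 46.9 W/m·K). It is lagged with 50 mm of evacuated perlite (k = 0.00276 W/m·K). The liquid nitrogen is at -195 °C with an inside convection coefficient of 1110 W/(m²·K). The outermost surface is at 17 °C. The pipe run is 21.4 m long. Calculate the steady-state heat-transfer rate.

Per-layer cylindrical resistances, series-summed:
R_inner film = 1/(h_i·2πr₁L) = 1/(1110×2π×0.027×21.4) = 2.482×10^-4 K/W
R_carbon steel pipe wall = ln(32.1/27)/(2π×46.9×21.4) = 2.744×10^-5 K/W
R_evacuated perlite = ln(82.1/32.1)/(2π×0.00276×21.4) = 2.53 K/W
R_total = 2.531 K/W
Q = ΔT/R_total = 212/2.531

Q ≈ 83.8 W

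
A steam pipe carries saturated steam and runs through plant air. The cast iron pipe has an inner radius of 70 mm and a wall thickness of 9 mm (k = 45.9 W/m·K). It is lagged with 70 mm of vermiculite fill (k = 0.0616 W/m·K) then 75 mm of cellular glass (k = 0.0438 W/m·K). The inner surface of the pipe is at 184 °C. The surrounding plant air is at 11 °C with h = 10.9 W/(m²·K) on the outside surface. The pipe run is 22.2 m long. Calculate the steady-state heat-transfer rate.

Per-layer cylindrical resistances, series-summed:
R_cast iron pipe wall = ln(79/70)/(2π×45.9×22.2) = 1.889×10^-5 K/W
R_vermiculite fill = ln(149/79)/(2π×0.0616×22.2) = 0.07384 K/W
R_cellular glass = ln(224/149)/(2π×0.0438×22.2) = 0.06673 K/W
R_outer film = 1/(h_o·2πr_oL) = 1/(10.9×2π×0.224×22.2) = 0.002936 K/W
R_total = 0.1435 K/W
Q = ΔT/R_total = 173/0.1435

Q ≈ 1210 W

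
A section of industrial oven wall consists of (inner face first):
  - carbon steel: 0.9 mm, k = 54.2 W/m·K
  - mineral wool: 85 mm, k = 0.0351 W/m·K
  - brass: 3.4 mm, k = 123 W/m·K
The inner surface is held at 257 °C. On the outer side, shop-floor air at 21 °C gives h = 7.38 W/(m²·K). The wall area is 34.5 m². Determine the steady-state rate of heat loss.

Model the wall as resistances in series:
R_carbon steel = L/(kA) = 0.0009/(54.2×34.5) = 4.813×10^-7 K/W
R_mineral wool = L/(kA) = 0.085/(0.0351×34.5) = 0.07019 K/W
R_brass = L/(kA) = 0.0034/(123×34.5) = 8.012×10^-7 K/W
R_outer film = 1/(h_o·A) = 1/(7.38×34.5) = 0.003928 K/W
R_total = 0.07412 K/W
Q = ΔT / R_total = 236 / 0.07412

Q ≈ 3180 W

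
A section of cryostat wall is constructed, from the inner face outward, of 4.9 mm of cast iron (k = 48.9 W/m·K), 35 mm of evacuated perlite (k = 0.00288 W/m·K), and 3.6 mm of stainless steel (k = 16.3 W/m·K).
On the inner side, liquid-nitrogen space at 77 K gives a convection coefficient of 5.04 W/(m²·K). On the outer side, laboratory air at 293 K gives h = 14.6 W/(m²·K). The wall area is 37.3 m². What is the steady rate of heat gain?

Using the resistance-network approach (series):
R_inner film = 1/(h_i·A) = 1/(5.04×37.3) = 0.005319 K/W
R_cast iron = L/(kA) = 0.0049/(48.9×37.3) = 2.686×10^-6 K/W
R_evacuated perlite = L/(kA) = 0.035/(0.00288×37.3) = 0.3258 K/W
R_stainless steel = L/(kA) = 0.0036/(16.3×37.3) = 5.921×10^-6 K/W
R_outer film = 1/(h_o·A) = 1/(14.6×37.3) = 0.001836 K/W
R_total = 0.333 K/W
Q = ΔT / R_total = 216 / 0.333

Q ≈ 649 W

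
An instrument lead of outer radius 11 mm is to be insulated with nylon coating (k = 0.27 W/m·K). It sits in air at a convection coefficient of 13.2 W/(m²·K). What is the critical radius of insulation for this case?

r_cr ≈ 20.5 mm

For a cylinder r_cr = k/h = 0.27/13.2
r_cr = 20.5 mm; since the bare radius (11 mm) is below r_cr, adding a thin layer of insulation will *increase* heat loss.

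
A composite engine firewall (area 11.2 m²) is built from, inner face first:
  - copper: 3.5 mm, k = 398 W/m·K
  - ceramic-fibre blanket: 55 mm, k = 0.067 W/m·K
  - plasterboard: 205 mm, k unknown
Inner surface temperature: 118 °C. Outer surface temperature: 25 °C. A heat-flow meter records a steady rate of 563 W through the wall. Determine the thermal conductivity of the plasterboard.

k ≈ 0.199 W/(m·K)

Thermal resistances in series:
R_copper = L/(kA) = 0.0035/(398×11.2) = 7.852×10^-7 K/W
R_ceramic-fibre blanket = L/(kA) = 0.055/(0.067×11.2) = 0.07329 K/W
Sum of known resistances R_other = 0.0733 K/W
Total R = ΔT/Q = 93/563 = 0.1652 K/W
R_plasterboard = R_total − R_other = 0.09189 K/W
k = L/(R·A) = 0.205/(0.09189×11.2)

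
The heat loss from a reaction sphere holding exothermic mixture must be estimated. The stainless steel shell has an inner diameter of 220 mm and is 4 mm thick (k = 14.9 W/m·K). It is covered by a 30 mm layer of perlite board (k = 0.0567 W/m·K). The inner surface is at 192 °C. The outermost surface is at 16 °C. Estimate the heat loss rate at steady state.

Q ≈ 68.6 W

Each spherical layer contributes R = (1/r_i − 1/r_o)/(4πk):
R_stainless steel shell = (1/0.11 − 1/0.114)/(4π×14.9) = 0.001704 K/W
R_perlite board = (1/0.114 − 1/0.144)/(4π×0.0567) = 2.565 K/W
R_total = 2.567 K/W
Q = ΔT/R_total = 176/2.567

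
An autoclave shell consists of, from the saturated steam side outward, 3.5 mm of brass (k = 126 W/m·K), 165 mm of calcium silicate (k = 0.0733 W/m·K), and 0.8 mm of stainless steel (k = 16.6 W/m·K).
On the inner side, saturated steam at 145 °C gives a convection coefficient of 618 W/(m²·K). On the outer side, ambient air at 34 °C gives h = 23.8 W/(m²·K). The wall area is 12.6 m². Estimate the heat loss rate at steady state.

Q ≈ 609 W

Model the wall as resistances in series:
R_inner film = 1/(h_i·A) = 1/(618×12.6) = 1.284×10^-4 K/W
R_brass = L/(kA) = 0.0035/(126×12.6) = 2.205×10^-6 K/W
R_calcium silicate = L/(kA) = 0.165/(0.0733×12.6) = 0.1787 K/W
R_stainless steel = L/(kA) = 0.0008/(16.6×12.6) = 3.825×10^-6 K/W
R_outer film = 1/(h_o·A) = 1/(23.8×12.6) = 0.003335 K/W
R_total = 0.1821 K/W
Q = ΔT / R_total = 111 / 0.1821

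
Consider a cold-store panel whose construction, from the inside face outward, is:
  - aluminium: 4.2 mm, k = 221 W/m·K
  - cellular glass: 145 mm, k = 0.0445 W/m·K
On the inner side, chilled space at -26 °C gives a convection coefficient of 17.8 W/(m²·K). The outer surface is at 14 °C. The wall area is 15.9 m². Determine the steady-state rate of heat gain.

Q ≈ 192 W

Thermal resistances in series:
R_inner film = 1/(h_i·A) = 1/(17.8×15.9) = 0.003533 K/W
R_aluminium = L/(kA) = 0.0042/(221×15.9) = 1.195×10^-6 K/W
R_cellular glass = L/(kA) = 0.145/(0.0445×15.9) = 0.2049 K/W
R_total = 0.2085 K/W
Q = ΔT / R_total = 40 / 0.2085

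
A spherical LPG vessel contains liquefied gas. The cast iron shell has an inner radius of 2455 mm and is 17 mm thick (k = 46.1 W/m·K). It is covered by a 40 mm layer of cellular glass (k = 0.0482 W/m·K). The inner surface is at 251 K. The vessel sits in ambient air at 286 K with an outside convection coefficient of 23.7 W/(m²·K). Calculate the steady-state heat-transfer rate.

For a spherical shell R = (1/r₁ − 1/r₂)/(4πk); film R = 1/(h·4πr²). In series:
R_cast iron shell = (1/2.455 − 1/2.472)/(4π×46.1) = 4.835×10^-6 K/W
R_cellular glass = (1/2.472 − 1/2.512)/(4π×0.0482) = 0.01063 K/W
R_outer film = 1/(h·4πr_o²) = 1/(23.7×4π×2.512²) = 5.321×10^-4 K/W
R_total = 0.01117 K/W
Q = ΔT/R_total = 35/0.01117

Q ≈ 3130 W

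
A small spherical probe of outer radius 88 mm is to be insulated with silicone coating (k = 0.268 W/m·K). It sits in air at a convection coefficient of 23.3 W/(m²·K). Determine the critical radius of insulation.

r_cr ≈ 23 mm

For a sphere r_cr = 2k/h = 2×0.268/23.3
r_cr = 23 mm; since the bare radius (88 mm) is above r_cr, any added insulation will reduce heat loss.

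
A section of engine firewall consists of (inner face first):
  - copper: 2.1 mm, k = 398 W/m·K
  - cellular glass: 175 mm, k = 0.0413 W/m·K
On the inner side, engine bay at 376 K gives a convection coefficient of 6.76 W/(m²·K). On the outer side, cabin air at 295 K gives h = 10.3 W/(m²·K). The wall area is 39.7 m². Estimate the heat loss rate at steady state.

Q ≈ 717 W

Treating each layer as a thermal resistance in series:
R_inner film = 1/(h_i·A) = 1/(6.76×39.7) = 0.003726 K/W
R_copper = L/(kA) = 0.0021/(398×39.7) = 1.329×10^-7 K/W
R_cellular glass = L/(kA) = 0.175/(0.0413×39.7) = 0.1067 K/W
R_outer film = 1/(h_o·A) = 1/(10.3×39.7) = 0.002446 K/W
R_total = 0.1129 K/W
Q = ΔT / R_total = 81 / 0.1129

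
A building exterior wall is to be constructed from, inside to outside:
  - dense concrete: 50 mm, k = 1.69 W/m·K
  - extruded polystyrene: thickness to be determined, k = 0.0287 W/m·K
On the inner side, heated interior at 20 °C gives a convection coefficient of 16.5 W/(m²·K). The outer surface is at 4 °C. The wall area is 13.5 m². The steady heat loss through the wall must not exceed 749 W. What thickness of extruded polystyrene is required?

L ≈ 5.69 mm

Series thermal resistances:
R_inner film = 1/(h_i·A) = 1/(16.5×13.5) = 0.004489 K/W
R_dense concrete = L/(kA) = 0.05/(1.69×13.5) = 0.002192 K/W
Sum of the known resistances R_other = 0.006681 K/W
Required total resistance R_tot = ΔT/Q_allow = 16/749 = 0.02136 K/W
R_extruded polystyrene = R_tot − R_other = 0.01468 K/W
L = R·k·A = 0.01468×0.0287×13.5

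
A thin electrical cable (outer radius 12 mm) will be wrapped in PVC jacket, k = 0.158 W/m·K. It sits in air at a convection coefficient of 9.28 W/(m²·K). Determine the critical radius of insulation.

r_cr ≈ 17 mm

For a cylinder r_cr = k/h = 0.158/9.28
r_cr = 17 mm; since the bare radius (12 mm) is below r_cr, adding a thin layer of insulation will *increase* heat loss.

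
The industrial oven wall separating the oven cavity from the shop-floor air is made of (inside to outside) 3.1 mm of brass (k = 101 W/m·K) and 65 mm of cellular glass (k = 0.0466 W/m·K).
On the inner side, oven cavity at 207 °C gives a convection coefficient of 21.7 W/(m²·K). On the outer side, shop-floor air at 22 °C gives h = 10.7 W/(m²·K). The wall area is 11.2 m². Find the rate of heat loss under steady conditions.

Q ≈ 1350 W

Using the resistance-network approach (series):
R_inner film = 1/(h_i·A) = 1/(21.7×11.2) = 0.004115 K/W
R_brass = L/(kA) = 0.0031/(101×11.2) = 2.74×10^-6 K/W
R_cellular glass = L/(kA) = 0.065/(0.0466×11.2) = 0.1245 K/W
R_outer film = 1/(h_o·A) = 1/(10.7×11.2) = 0.008344 K/W
R_total = 0.137 K/W
Q = ΔT / R_total = 185 / 0.137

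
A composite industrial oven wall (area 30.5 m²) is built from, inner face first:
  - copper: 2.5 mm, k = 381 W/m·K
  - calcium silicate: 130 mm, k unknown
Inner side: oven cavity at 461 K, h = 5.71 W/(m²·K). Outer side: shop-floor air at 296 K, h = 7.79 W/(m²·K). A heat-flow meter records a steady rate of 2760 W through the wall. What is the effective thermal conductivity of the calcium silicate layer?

Thermal resistances in series:
R_inner film = 1/(h_i·A) = 1/(5.71×30.5) = 0.005742 K/W
R_copper = L/(kA) = 0.0025/(381×30.5) = 2.151×10^-7 K/W
R_outer film = 1/(h_o·A) = 1/(7.79×30.5) = 0.004209 K/W
Sum of known resistances R_other = 0.009951 K/W
Total R = ΔT/Q = 165/2760 = 0.05978 K/W
R_calcium silicate = R_total − R_other = 0.04983 K/W
k = L/(R·A) = 0.13/(0.04983×30.5)

k ≈ 0.0855 W/(m·K)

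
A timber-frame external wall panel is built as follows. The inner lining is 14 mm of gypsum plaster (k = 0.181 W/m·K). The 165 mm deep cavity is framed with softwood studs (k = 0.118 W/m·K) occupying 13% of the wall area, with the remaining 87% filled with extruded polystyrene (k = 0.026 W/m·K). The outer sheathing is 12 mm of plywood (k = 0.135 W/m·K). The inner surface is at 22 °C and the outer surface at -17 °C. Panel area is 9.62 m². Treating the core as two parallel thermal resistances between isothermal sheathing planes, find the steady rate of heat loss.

Q ≈ 83.1 W

Sheathing layers in series; stud and cavity paths in parallel between them.
R_inner = 0.014/(0.181×9.62) = 0.00804 K/W
R_stud  = 0.165/(0.118×0.13×9.62) = 1.118 K/W
R_cav   = 0.165/(0.026×0.87×9.62) = 0.7583 K/W
1/R_core = 1/R_stud + 1/R_cav → R_core = 0.4518 K/W
R_outer = 0.012/(0.135×9.62) = 0.00924 K/W
R_total = 0.4691 K/W
Q = ΔT/R_total = 39/0.4691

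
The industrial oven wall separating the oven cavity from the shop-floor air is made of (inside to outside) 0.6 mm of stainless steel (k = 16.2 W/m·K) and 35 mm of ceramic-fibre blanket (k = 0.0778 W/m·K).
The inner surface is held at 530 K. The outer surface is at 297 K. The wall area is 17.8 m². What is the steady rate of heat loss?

Q ≈ 9220 W

Model the wall as resistances in series:
R_stainless steel = L/(kA) = 0.0006/(16.2×17.8) = 2.081×10^-6 K/W
R_ceramic-fibre blanket = L/(kA) = 0.035/(0.0778×17.8) = 0.02527 K/W
R_total = 0.02528 K/W
Q = ΔT / R_total = 233 / 0.02528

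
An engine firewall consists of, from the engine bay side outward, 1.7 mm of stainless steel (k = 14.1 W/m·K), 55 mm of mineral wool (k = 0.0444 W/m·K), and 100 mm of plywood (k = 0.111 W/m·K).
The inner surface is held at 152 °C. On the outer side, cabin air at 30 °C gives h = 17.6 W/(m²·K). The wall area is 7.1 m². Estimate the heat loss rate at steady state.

Q ≈ 394 W

Using the resistance-network approach (series):
R_stainless steel = L/(kA) = 0.0017/(14.1×7.1) = 1.698×10^-5 K/W
R_mineral wool = L/(kA) = 0.055/(0.0444×7.1) = 0.1745 K/W
R_plywood = L/(kA) = 0.1/(0.111×7.1) = 0.1269 K/W
R_outer film = 1/(h_o·A) = 1/(17.6×7.1) = 0.008003 K/W
R_total = 0.3094 K/W
Q = ΔT / R_total = 122 / 0.3094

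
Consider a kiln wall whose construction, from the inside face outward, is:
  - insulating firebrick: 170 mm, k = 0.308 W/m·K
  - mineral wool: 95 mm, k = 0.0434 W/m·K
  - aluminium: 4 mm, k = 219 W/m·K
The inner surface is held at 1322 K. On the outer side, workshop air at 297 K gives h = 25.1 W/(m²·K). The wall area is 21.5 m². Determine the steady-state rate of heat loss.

Thermal resistances in series:
R_insulating firebrick = L/(kA) = 0.17/(0.308×21.5) = 0.02567 K/W
R_mineral wool = L/(kA) = 0.095/(0.0434×21.5) = 0.1018 K/W
R_aluminium = L/(kA) = 0.004/(219×21.5) = 8.495×10^-7 K/W
R_outer film = 1/(h_o·A) = 1/(25.1×21.5) = 0.001853 K/W
R_total = 0.1293 K/W
Q = ΔT / R_total = 1025 / 0.1293

Q ≈ 7930 W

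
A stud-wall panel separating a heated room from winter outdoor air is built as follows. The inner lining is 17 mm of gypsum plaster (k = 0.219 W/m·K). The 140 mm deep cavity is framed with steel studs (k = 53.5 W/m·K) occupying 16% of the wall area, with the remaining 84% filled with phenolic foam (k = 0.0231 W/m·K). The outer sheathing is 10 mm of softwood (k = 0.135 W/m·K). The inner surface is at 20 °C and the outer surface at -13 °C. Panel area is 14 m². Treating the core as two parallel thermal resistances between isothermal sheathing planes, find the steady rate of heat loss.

Q ≈ 2750 W

Sheathing layers in series; stud and cavity paths in parallel between them.
R_inner = 0.017/(0.219×14) = 0.005545 K/W
R_stud  = 0.14/(53.5×0.16×14) = 0.001168 K/W
R_cav   = 0.14/(0.0231×0.84×14) = 0.5154 K/W
1/R_core = 1/R_stud + 1/R_cav → R_core = 0.001166 K/W
R_outer = 0.01/(0.135×14) = 0.005291 K/W
R_total = 0.012 K/W
Q = ΔT/R_total = 33/0.012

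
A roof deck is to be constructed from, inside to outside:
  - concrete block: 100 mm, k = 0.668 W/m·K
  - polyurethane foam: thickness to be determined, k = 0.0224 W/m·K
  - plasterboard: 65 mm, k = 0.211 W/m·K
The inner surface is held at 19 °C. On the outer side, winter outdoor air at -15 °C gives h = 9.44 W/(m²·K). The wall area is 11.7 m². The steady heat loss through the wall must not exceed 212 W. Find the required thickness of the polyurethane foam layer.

Treating each layer as a thermal resistance in series:
R_concrete block = L/(kA) = 0.1/(0.668×11.7) = 0.01279 K/W
R_plasterboard = L/(kA) = 0.065/(0.211×11.7) = 0.02633 K/W
R_outer film = 1/(h_o·A) = 1/(9.44×11.7) = 0.009054 K/W
Sum of the known resistances R_other = 0.04818 K/W
Required total resistance R_tot = ΔT/Q_allow = 34/212 = 0.1604 K/W
R_polyurethane foam = R_tot − R_other = 0.1122 K/W
L = R·k·A = 0.1122×0.0224×11.7

L ≈ 29.4 mm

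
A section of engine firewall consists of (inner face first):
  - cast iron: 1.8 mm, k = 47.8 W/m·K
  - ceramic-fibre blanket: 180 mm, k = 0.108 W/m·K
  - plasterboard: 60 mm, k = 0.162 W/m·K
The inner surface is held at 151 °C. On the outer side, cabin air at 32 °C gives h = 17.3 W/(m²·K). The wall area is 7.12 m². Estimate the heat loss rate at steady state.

Model the wall as resistances in series:
R_cast iron = L/(kA) = 0.0018/(47.8×7.12) = 5.289×10^-6 K/W
R_ceramic-fibre blanket = L/(kA) = 0.18/(0.108×7.12) = 0.2341 K/W
R_plasterboard = L/(kA) = 0.06/(0.162×7.12) = 0.05202 K/W
R_outer film = 1/(h_o·A) = 1/(17.3×7.12) = 0.008118 K/W
R_total = 0.2942 K/W
Q = ΔT / R_total = 119 / 0.2942

Q ≈ 404 W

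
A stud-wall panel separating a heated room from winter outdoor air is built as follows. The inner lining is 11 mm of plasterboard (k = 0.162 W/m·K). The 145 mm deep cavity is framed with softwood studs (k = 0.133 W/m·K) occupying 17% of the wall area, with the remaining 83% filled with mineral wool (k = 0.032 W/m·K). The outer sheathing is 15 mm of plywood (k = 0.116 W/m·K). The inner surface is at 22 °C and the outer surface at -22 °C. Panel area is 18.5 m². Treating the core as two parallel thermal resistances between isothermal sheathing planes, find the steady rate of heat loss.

Sheathing layers in series; stud and cavity paths in parallel between them.
R_inner = 0.011/(0.162×18.5) = 0.00367 K/W
R_stud  = 0.145/(0.133×0.17×18.5) = 0.3467 K/W
R_cav   = 0.145/(0.032×0.83×18.5) = 0.2951 K/W
1/R_core = 1/R_stud + 1/R_cav → R_core = 0.1594 K/W
R_outer = 0.015/(0.116×18.5) = 0.00699 K/W
R_total = 0.1701 K/W
Q = ΔT/R_total = 44/0.1701

Q ≈ 259 W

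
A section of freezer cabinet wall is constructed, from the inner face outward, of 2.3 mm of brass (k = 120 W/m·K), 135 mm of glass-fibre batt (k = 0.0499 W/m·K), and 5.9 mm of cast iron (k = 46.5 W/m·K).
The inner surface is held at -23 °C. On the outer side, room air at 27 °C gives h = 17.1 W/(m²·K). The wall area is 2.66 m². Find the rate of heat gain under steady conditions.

Model the wall as resistances in series:
R_brass = L/(kA) = 0.0023/(120×2.66) = 7.206×10^-6 K/W
R_glass-fibre batt = L/(kA) = 0.135/(0.0499×2.66) = 1.017 K/W
R_cast iron = L/(kA) = 0.0059/(46.5×2.66) = 4.77×10^-5 K/W
R_outer film = 1/(h_o·A) = 1/(17.1×2.66) = 0.02198 K/W
R_total = 1.039 K/W
Q = ΔT / R_total = 50 / 1.039

Q ≈ 48.1 W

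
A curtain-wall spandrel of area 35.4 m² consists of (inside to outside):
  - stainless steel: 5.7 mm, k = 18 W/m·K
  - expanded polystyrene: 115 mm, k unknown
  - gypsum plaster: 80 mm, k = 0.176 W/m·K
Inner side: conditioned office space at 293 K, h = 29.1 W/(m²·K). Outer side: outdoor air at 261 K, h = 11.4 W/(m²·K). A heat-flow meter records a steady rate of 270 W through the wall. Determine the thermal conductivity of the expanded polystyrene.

Treating each layer as a thermal resistance in series:
R_inner film = 1/(h_i·A) = 1/(29.1×35.4) = 9.707×10^-4 K/W
R_stainless steel = L/(kA) = 0.0057/(18×35.4) = 8.945×10^-6 K/W
R_gypsum plaster = L/(kA) = 0.08/(0.176×35.4) = 0.01284 K/W
R_outer film = 1/(h_o·A) = 1/(11.4×35.4) = 0.002478 K/W
Sum of known resistances R_other = 0.0163 K/W
Total R = ΔT/Q = 32/270 = 0.1185 K/W
R_expanded polystyrene = R_total − R_other = 0.1022 K/W
k = L/(R·A) = 0.115/(0.1022×35.4)

k ≈ 0.0318 W/(m·K)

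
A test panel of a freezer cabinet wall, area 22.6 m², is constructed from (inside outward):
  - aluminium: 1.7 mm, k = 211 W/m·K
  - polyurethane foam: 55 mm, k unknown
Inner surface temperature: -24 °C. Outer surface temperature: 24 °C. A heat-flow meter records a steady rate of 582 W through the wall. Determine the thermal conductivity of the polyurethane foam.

k ≈ 0.0295 W/(m·K)

Treating each layer as a thermal resistance in series:
R_aluminium = L/(kA) = 0.0017/(211×22.6) = 3.565×10^-7 K/W
Sum of known resistances R_other = 3.565×10^-7 K/W
Total R = ΔT/Q = 48/582 = 0.08247 K/W
R_polyurethane foam = R_total − R_other = 0.08247 K/W
k = L/(R·A) = 0.055/(0.08247×22.6)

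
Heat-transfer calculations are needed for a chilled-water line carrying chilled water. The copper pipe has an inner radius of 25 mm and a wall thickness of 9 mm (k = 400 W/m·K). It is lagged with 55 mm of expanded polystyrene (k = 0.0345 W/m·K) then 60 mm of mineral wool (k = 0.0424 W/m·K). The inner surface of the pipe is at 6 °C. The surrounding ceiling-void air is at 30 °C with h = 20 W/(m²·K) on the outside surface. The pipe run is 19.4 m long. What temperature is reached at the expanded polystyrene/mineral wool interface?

T ≈ 22.6 °C

Radial resistances (cylindrical: R_cond = ln(r_o/r_i)/(2πkL), R_conv = 1/(h·2πrL)):
R_copper pipe wall = ln(34/25)/(2π×400×19.4) = 6.306×10^-6 K/W
R_expanded polystyrene = ln(89/34)/(2π×0.0345×19.4) = 0.2288 K/W
R_mineral wool = ln(149/89)/(2π×0.0424×19.4) = 0.09971 K/W
R_outer film = 1/(h_o·2πr_oL) = 1/(20×2π×0.149×19.4) = 0.002753 K/W
R_total = 0.3313 K/W
Q = ΔT/R_total = 24/0.3313
Q = 72.4 W
T_interface = T_inner + Q·ΣR(inner→interface) = 6 + 72.4×0.2288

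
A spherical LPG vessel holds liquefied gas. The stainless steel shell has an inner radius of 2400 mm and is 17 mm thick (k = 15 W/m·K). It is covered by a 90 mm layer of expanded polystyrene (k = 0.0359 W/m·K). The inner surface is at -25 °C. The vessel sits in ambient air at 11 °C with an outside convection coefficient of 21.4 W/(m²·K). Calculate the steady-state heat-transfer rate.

Q ≈ 1070 W

For a spherical shell R = (1/r₁ − 1/r₂)/(4πk); film R = 1/(h·4πr²). In series:
R_stainless steel shell = (1/2.4 − 1/2.417)/(4π×15) = 1.555×10^-5 K/W
R_expanded polystyrene = (1/2.417 − 1/2.507)/(4π×0.0359) = 0.03292 K/W
R_outer film = 1/(h·4πr_o²) = 1/(21.4×4π×2.507²) = 5.917×10^-4 K/W
R_total = 0.03353 K/W
Q = ΔT/R_total = 36/0.03353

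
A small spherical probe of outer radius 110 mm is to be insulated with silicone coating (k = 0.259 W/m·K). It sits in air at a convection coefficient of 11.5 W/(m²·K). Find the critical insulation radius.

For a sphere r_cr = 2k/h = 2×0.259/11.5
r_cr = 45 mm; since the bare radius (110 mm) is above r_cr, any added insulation will reduce heat loss.

r_cr ≈ 45 mm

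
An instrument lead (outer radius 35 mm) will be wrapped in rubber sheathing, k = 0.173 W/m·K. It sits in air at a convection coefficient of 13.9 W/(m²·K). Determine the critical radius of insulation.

For a cylinder r_cr = k/h = 0.173/13.9
r_cr = 12.4 mm; since the bare radius (35 mm) is above r_cr, any added insulation will reduce heat loss.

r_cr ≈ 12.4 mm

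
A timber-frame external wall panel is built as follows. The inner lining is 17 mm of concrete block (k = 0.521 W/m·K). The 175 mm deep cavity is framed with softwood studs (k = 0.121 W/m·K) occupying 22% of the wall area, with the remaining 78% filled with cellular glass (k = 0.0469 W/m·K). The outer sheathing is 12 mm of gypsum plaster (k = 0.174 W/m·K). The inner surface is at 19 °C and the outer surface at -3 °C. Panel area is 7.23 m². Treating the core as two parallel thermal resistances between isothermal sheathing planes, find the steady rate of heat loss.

Sheathing layers in series; stud and cavity paths in parallel between them.
R_inner = 0.017/(0.521×7.23) = 0.004513 K/W
R_stud  = 0.175/(0.121×0.22×7.23) = 0.9093 K/W
R_cav   = 0.175/(0.0469×0.78×7.23) = 0.6617 K/W
1/R_core = 1/R_stud + 1/R_cav → R_core = 0.383 K/W
R_outer = 0.012/(0.174×7.23) = 0.009539 K/W
R_total = 0.397 K/W
Q = ΔT/R_total = 22/0.397

Q ≈ 55.4 W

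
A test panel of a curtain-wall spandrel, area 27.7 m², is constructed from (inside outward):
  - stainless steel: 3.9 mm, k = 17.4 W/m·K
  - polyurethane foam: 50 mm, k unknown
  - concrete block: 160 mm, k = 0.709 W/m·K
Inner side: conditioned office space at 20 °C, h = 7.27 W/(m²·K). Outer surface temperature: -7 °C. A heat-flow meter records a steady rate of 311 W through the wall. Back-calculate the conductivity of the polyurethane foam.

k ≈ 0.0245 W/(m·K)

Using the resistance-network approach (series):
R_inner film = 1/(h_i·A) = 1/(7.27×27.7) = 0.004966 K/W
R_stainless steel = L/(kA) = 0.0039/(17.4×27.7) = 8.092×10^-6 K/W
R_concrete block = L/(kA) = 0.16/(0.709×27.7) = 0.008147 K/W
Sum of known resistances R_other = 0.01312 K/W
Total R = ΔT/Q = 27/311 = 0.08682 K/W
R_polyurethane foam = R_total − R_other = 0.0737 K/W
k = L/(R·A) = 0.05/(0.0737×27.7)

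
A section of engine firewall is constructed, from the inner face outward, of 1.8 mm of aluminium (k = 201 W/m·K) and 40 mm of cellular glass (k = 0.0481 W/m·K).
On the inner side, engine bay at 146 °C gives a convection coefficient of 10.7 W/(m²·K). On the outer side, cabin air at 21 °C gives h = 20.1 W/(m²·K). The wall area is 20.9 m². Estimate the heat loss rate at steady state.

Q ≈ 2680 W

Model the wall as resistances in series:
R_inner film = 1/(h_i·A) = 1/(10.7×20.9) = 0.004472 K/W
R_aluminium = L/(kA) = 0.0018/(201×20.9) = 4.285×10^-7 K/W
R_cellular glass = L/(kA) = 0.04/(0.0481×20.9) = 0.03979 K/W
R_outer film = 1/(h_o·A) = 1/(20.1×20.9) = 0.00238 K/W
R_total = 0.04664 K/W
Q = ΔT / R_total = 125 / 0.04664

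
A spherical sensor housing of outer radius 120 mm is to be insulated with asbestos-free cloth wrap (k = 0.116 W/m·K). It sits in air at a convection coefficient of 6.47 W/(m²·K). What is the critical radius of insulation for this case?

r_cr ≈ 35.9 mm

For a sphere r_cr = 2k/h = 2×0.116/6.47
r_cr = 35.9 mm; since the bare radius (120 mm) is above r_cr, any added insulation will reduce heat loss.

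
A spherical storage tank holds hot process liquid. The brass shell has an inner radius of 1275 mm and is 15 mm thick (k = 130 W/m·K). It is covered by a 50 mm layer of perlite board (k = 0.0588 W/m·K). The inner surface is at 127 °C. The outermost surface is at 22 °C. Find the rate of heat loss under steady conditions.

Q ≈ 2680 W

Spherical conduction: R = (1/r_in − 1/r_out)/(4πk) per layer; series-sum.
R_brass shell = (1/1.275 − 1/1.29)/(4π×130) = 5.583×10^-6 K/W
R_perlite board = (1/1.29 − 1/1.34)/(4π×0.0588) = 0.03915 K/W
R_total = 0.03915 K/W
Q = ΔT/R_total = 105/0.03915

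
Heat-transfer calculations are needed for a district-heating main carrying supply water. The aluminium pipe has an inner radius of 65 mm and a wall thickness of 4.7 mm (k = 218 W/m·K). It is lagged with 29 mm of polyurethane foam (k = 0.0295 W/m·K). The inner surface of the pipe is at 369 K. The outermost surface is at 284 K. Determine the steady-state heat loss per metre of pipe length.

q′ ≈ 45.3 W/m

Treating each annulus and film as a series resistance:
R_aluminium pipe wall = ln(69.7/65)/(2π×218×1) = 5.097×10^-5 K/W
R_polyurethane foam = ln(98.7/69.7)/(2π×0.0295×1) = 1.877 K/W
R_total = 1.877 K/W
Q = ΔT/R_total = 85/1.877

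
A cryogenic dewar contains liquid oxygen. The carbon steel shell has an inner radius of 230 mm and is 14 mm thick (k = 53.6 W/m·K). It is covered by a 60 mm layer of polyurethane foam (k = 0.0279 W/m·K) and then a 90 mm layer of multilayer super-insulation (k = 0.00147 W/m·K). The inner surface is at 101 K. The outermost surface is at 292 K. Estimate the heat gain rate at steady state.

Radial (spherical) resistances in series:
R_carbon steel shell = (1/0.23 − 1/0.244)/(4π×53.6) = 3.704×10^-4 K/W
R_polyurethane foam = (1/0.244 − 1/0.304)/(4π×0.0279) = 2.307 K/W
R_multilayer super-insulation = (1/0.304 − 1/0.394)/(4π×0.00147) = 40.68 K/W
R_total = 42.98 K/W
Q = ΔT/R_total = 191/42.98

Q ≈ 4.44 W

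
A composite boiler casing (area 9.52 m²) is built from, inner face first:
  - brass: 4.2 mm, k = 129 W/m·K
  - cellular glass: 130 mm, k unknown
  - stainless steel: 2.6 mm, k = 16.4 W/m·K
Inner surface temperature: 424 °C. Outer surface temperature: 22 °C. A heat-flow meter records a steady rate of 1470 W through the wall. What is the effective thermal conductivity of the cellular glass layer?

k ≈ 0.0499 W/(m·K)

Thermal resistances in series:
R_brass = L/(kA) = 0.0042/(129×9.52) = 3.42×10^-6 K/W
R_stainless steel = L/(kA) = 0.0026/(16.4×9.52) = 1.665×10^-5 K/W
Sum of known resistances R_other = 2.007×10^-5 K/W
Total R = ΔT/Q = 402/1470 = 0.2735 K/W
R_cellular glass = R_total − R_other = 0.2734 K/W
k = L/(R·A) = 0.13/(0.2734×9.52)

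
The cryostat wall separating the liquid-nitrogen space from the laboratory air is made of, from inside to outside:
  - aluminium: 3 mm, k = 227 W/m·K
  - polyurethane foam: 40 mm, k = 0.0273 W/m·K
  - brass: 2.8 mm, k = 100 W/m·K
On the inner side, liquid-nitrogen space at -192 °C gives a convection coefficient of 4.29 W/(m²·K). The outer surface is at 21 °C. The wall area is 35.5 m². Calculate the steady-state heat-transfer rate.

Using the resistance-network approach (series):
R_inner film = 1/(h_i·A) = 1/(4.29×35.5) = 0.006566 K/W
R_aluminium = L/(kA) = 0.003/(227×35.5) = 3.723×10^-7 K/W
R_polyurethane foam = L/(kA) = 0.04/(0.0273×35.5) = 0.04127 K/W
R_brass = L/(kA) = 0.0028/(100×35.5) = 7.887×10^-7 K/W
R_total = 0.04784 K/W
Q = ΔT / R_total = 213 / 0.04784

Q ≈ 4450 W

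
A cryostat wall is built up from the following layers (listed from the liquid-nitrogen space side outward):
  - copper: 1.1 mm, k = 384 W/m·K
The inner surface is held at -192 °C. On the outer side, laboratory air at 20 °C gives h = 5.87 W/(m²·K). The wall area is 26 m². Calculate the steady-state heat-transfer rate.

Treating each layer as a thermal resistance in series:
R_copper = L/(kA) = 0.0011/(384×26) = 1.102×10^-7 K/W
R_outer film = 1/(h_o·A) = 1/(5.87×26) = 0.006552 K/W
R_total = 0.006552 K/W
Q = ΔT / R_total = 212 / 0.006552

Q ≈ 32400 W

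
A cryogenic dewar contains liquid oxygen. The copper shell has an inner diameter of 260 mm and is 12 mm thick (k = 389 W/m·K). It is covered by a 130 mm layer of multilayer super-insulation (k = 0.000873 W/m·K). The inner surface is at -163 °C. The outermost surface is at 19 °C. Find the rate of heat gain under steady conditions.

Each spherical layer contributes R = (1/r_i − 1/r_o)/(4πk):
R_copper shell = (1/0.13 − 1/0.142)/(4π×389) = 1.33×10^-4 K/W
R_multilayer super-insulation = (1/0.142 − 1/0.272)/(4π×0.000873) = 306.8 K/W
R_total = 306.8 K/W
Q = ΔT/R_total = 182/306.8

Q ≈ 0.593 W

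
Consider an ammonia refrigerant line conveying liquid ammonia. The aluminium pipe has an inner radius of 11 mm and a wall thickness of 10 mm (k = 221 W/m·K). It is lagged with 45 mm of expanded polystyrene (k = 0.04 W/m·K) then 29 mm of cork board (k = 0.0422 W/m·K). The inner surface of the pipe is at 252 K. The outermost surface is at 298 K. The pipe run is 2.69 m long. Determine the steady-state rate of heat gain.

Per-layer cylindrical resistances, series-summed:
R_aluminium pipe wall = ln(21/11)/(2π×221×2.69) = 1.731×10^-4 K/W
R_expanded polystyrene = ln(66/21)/(2π×0.04×2.69) = 1.694 K/W
R_cork board = ln(95/66)/(2π×0.0422×2.69) = 0.5106 K/W
R_total = 2.205 K/W
Q = ΔT/R_total = 46/2.205

Q ≈ 20.9 W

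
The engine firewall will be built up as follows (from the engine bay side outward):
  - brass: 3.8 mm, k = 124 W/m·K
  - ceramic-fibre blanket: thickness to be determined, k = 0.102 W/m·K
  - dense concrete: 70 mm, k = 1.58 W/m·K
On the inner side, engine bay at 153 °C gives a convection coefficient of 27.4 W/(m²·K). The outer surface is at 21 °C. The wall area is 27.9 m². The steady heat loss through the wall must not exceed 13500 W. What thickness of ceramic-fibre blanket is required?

L ≈ 19.6 mm

Using the resistance-network approach (series):
R_inner film = 1/(h_i·A) = 1/(27.4×27.9) = 0.001308 K/W
R_brass = L/(kA) = 0.0038/(124×27.9) = 1.098×10^-6 K/W
R_dense concrete = L/(kA) = 0.07/(1.58×27.9) = 0.001588 K/W
Sum of the known resistances R_other = 0.002897 K/W
Required total resistance R_tot = ΔT/Q_allow = 132/13500 = 0.009778 K/W
R_ceramic-fibre blanket = R_tot − R_other = 0.006881 K/W
L = R·k·A = 0.006881×0.102×27.9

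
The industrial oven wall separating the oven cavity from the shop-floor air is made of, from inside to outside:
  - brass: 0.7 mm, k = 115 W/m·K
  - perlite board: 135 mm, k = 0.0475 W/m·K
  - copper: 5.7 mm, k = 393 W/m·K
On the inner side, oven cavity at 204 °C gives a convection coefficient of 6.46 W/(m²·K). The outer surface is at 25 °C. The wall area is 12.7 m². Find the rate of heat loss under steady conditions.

Using the resistance-network approach (series):
R_inner film = 1/(h_i·A) = 1/(6.46×12.7) = 0.01219 K/W
R_brass = L/(kA) = 0.0007/(115×12.7) = 4.793×10^-7 K/W
R_perlite board = L/(kA) = 0.135/(0.0475×12.7) = 0.2238 K/W
R_copper = L/(kA) = 0.0057/(393×12.7) = 1.142×10^-6 K/W
R_total = 0.236 K/W
Q = ΔT / R_total = 179 / 0.236

Q ≈ 759 W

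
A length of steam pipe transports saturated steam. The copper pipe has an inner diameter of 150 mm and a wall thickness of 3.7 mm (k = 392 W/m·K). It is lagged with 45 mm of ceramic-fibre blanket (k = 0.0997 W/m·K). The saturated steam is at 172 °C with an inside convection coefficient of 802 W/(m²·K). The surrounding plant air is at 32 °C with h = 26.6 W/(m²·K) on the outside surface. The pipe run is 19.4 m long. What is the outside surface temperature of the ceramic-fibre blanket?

T ≈ 40.8 °C

Per-layer cylindrical resistances, series-summed:
R_inner film = 1/(h_i·2πr₁L) = 1/(802×2π×0.075×19.4) = 1.364×10^-4 K/W
R_copper pipe wall = ln(78.7/75)/(2π×392×19.4) = 1.008×10^-6 K/W
R_ceramic-fibre blanket = ln(123.7/78.7)/(2π×0.0997×19.4) = 0.03721 K/W
R_outer film = 1/(h_o·2πr_oL) = 1/(26.6×2π×0.1237×19.4) = 0.002493 K/W
R_total = 0.03984 K/W
Q = ΔT/R_total = 140/0.03984
Q = 3510 W
T_interface = T_inner − Q·ΣR(inner→interface) = 172 − 3510×0.03735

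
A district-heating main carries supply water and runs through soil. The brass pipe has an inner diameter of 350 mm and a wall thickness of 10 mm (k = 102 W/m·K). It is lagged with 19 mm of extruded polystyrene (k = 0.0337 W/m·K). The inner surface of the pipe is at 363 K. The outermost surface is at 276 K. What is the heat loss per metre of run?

q′ ≈ 188 W/m

Treating each annulus and film as a series resistance:
R_brass pipe wall = ln(185/175)/(2π×102×1) = 8.671×10^-5 K/W
R_extruded polystyrene = ln(204/185)/(2π×0.0337×1) = 0.4617 K/W
R_total = 0.4618 K/W
Q = ΔT/R_total = 87/0.4618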